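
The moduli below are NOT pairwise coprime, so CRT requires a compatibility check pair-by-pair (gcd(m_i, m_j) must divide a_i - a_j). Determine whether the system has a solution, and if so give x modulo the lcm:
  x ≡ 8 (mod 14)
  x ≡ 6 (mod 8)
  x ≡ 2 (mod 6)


Moduli 14, 8, 6 are not pairwise coprime, so CRT works modulo lcm(m_i) when all pairwise compatibility conditions hold.
Pairwise compatibility: gcd(m_i, m_j) must divide a_i - a_j for every pair.
Merge one congruence at a time:
  Start: x ≡ 8 (mod 14).
  Combine with x ≡ 6 (mod 8): gcd(14, 8) = 2; 6 - 8 = -2, which IS divisible by 2, so compatible.
    Write x = 8 + 14·t and substitute into x ≡ 6 (mod 8): 14·t ≡ 6 − 8 = -2 (mod 8).
    Divide the congruence (and modulus) by g = 2: 7·t ≡ -1 (mod 4).
    Reduce coefficients mod 4: 3·t ≡ 3 (mod 4).
    The inverse of 3 mod 4 is 3 (since 3·3 = 9 = 2·4 + 1), so t ≡ 3·3 = 9 ≡ 1 (mod 4).
    Then x = 8 + 14·1 = 22, valid modulo lcm(14, 8) = 56: x ≡ 22 (mod 56).
  Combine with x ≡ 2 (mod 6): gcd(56, 6) = 2; 2 - 22 = -20, which IS divisible by 2, so compatible.
    Write x = 22 + 56·t and substitute into x ≡ 2 (mod 6): 56·t ≡ 2 − 22 = -20 (mod 6).
    Divide the congruence (and modulus) by g = 2: 28·t ≡ -10 (mod 3).
    Reduce coefficients mod 3: 1·t ≡ 2 (mod 3).
    So t ≡ 2 (mod 3).
    Then x = 22 + 56·2 = 134, valid modulo lcm(56, 6) = 168: x ≡ 134 (mod 168).
Verify: 134 mod 14 = 8, 134 mod 8 = 6, 134 mod 6 = 2.

x ≡ 134 (mod 168).


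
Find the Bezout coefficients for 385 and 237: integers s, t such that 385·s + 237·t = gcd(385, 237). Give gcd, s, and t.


Euclidean algorithm on (385, 237) — divide until remainder is 0:
  385 = 1 · 237 + 148
  237 = 1 · 148 + 89
  148 = 1 · 89 + 59
  89 = 1 · 59 + 30
  59 = 1 · 30 + 29
  30 = 1 · 29 + 1
  29 = 29 · 1 + 0
gcd(385, 237) = 1.
Track Bezout coefficients alongside the remainders: start with r₀ = 385 = a·1 + b·0 (s = 1, t = 0) and r₁ = 237 = a·0 + b·1 (s = 0, t = 1); each new remainder r_{k+1} = r_{k-1} − q_k·r_k inherits s_{k+1} = s_{k-1} − q_k·s_k, t_{k+1} = t_{k-1} − q_k·t_k, so r_k = a·s_k + b·t_k at every step:
  q = 1: r = 148, s = 1 − 1·0 = 1, t = 0 − 1·1 = -1  (check: 385·1 + 237·(-1) = 148)
  q = 1: r = 89, s = 0 − 1·1 = -1, t = 1 − 1·(-1) = 2  (check: 385·(-1) + 237·2 = 89)
  q = 1: r = 59, s = 1 − 1·(-1) = 2, t = -1 − 1·2 = -3  (check: 385·2 + 237·(-3) = 59)
  q = 1: r = 30, s = -1 − 1·2 = -3, t = 2 − 1·(-3) = 5  (check: 385·(-3) + 237·5 = 30)
  q = 1: r = 29, s = 2 − 1·(-3) = 5, t = -3 − 1·5 = -8  (check: 385·5 + 237·(-8) = 29)
  q = 1: r = 1, s = -3 − 1·5 = -8, t = 5 − 1·(-8) = 13  (check: 385·(-8) + 237·13 = 1)
The row with r = 1 (the gcd) gives the Bezout coefficients s = -8, t = 13.
Result: 385 · (-8) + 237 · (13) = 1.

gcd(385, 237) = 1; s = -8, t = 13 (check: 385·(-8) + 237·13 = 1).


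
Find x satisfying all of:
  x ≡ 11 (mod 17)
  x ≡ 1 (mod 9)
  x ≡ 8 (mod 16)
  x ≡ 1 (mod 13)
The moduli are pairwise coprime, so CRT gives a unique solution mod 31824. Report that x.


Product of moduli M = 17 · 9 · 16 · 13 = 31824.
Merge one congruence at a time:
  Start: x ≡ 11 (mod 17).
  Combine with x ≡ 1 (mod 9); new modulus lcm = 153.
    Write x = 11 + 17·t and substitute into x ≡ 1 (mod 9): 17·t ≡ 1 − 11 = -10 (mod 9).
    Reduce coefficients mod 9: 8·t ≡ 8 (mod 9).
    The inverse of 8 mod 9 is 8 (since 8·8 = 64 = 7·9 + 1), so t ≡ 8·8 = 64 ≡ 1 (mod 9).
    Then x = 11 + 17·1 = 28, valid modulo lcm(17, 9) = 153: x ≡ 28 (mod 153).
  Combine with x ≡ 8 (mod 16); new modulus lcm = 2448.
    Write x = 28 + 153·t and substitute into x ≡ 8 (mod 16): 153·t ≡ 8 − 28 = -20 (mod 16).
    Reduce coefficients mod 16: 9·t ≡ 12 (mod 16).
    The inverse of 9 mod 16 is 9 (since 9·9 = 81 = 5·16 + 1), so t ≡ 9·12 = 108 ≡ 12 (mod 16).
    Then x = 28 + 153·12 = 1864, valid modulo lcm(153, 16) = 2448: x ≡ 1864 (mod 2448).
  Combine with x ≡ 1 (mod 13); new modulus lcm = 31824.
    Write x = 1864 + 2448·t and substitute into x ≡ 1 (mod 13): 2448·t ≡ 1 − 1864 = -1863 (mod 13).
    Reduce coefficients mod 13: 4·t ≡ 9 (mod 13).
    The inverse of 4 mod 13 is 10 (since 4·10 = 40 = 3·13 + 1), so t ≡ 10·9 = 90 ≡ 12 (mod 13).
    Then x = 1864 + 2448·12 = 31240, valid modulo lcm(2448, 13) = 31824: x ≡ 31240 (mod 31824).
Verify against each original: 31240 mod 17 = 11, 31240 mod 9 = 1, 31240 mod 16 = 8, 31240 mod 13 = 1.

x ≡ 31240 (mod 31824).


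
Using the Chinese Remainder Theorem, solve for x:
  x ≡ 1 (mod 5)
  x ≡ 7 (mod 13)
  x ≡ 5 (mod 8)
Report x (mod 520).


Moduli 5, 13, 8 are pairwise coprime; by CRT there is a unique solution modulo M = 5 · 13 · 8 = 520.
Solve pairwise, accumulating the modulus:
  Start with x ≡ 1 (mod 5).
  Combine with x ≡ 7 (mod 13): since gcd(5, 13) = 1, we get a unique residue mod 65.
    Write x = 1 + 5·t and substitute into x ≡ 7 (mod 13): 5·t ≡ 7 − 1 = 6 (mod 13).
    The inverse of 5 mod 13 is 8 (since 5·8 = 40 = 3·13 + 1), so t ≡ 8·6 = 48 ≡ 9 (mod 13).
    Then x = 1 + 5·9 = 46, valid modulo lcm(5, 13) = 65: x ≡ 46 (mod 65).
  Combine with x ≡ 5 (mod 8): since gcd(65, 8) = 1, we get a unique residue mod 520.
    Write x = 46 + 65·t and substitute into x ≡ 5 (mod 8): 65·t ≡ 5 − 46 = -41 (mod 8).
    Reduce coefficients mod 8: 1·t ≡ 7 (mod 8).
    So t ≡ 7 (mod 8).
    Then x = 46 + 65·7 = 501, valid modulo lcm(65, 8) = 520: x ≡ 501 (mod 520).
Verify: 501 mod 5 = 1 ✓, 501 mod 13 = 7 ✓, 501 mod 8 = 5 ✓.

x ≡ 501 (mod 520).


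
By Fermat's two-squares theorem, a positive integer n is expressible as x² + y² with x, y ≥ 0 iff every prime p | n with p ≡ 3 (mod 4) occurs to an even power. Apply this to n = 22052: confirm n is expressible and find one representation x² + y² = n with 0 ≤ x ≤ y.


Step 1: Factor n = 22052 = 2^2 · 37 · 149.
Step 2: Check the mod-4 condition on each prime factor: 2 = 2 (special); 37 ≡ 1 (mod 4), exponent 1; 149 ≡ 1 (mod 4), exponent 1.
All primes ≡ 3 (mod 4) appear to even exponent (or don't appear), so by the two-squares theorem n IS expressible as a sum of two squares.
Step 3: Build a representation. Group n = k² · m with k = 2 and m = 37 · 149 = 5513 (a product of primes ≡ 1 (mod 4)); a representation of m scales to one of n via (k·x)² + (k·y)² = k²(x² + y²). Each prime p ≡ 1 (mod 4) is itself a sum of two squares; find a² by testing p − a² for a perfect square:
  37: 37 − 1² = 36 = 6² ⇒ 37 = 1² + 6².
  149: 149 − 1² = 148, 149 − 2² = 145, 149 − 3² = 140, 149 − 4² = 133, 149 − 5² = 124, 149 − 6² = 113, 149 − 7² = 100 = 10² ⇒ 149 = 7² + 10².
  Combine using the Brahmagupta–Fibonacci identity (a² + b²)(c² + d²) = (ac − bd)² + (ad + bc)² = (ac + bd)² + (ad − bc)²:
  37 · 149 = 5513: from (1² + 6²)(7² + 10²), take (1·7 − 6·10, 1·10 + 6·7) = (7 − 60, 10 + 42) = (-53, 52); dropping signs (only squares matter) gives (53, 52); check 53² + 52² = 2809 + 2704 = 5513 ✓.
  Scale by k = 2: (2·53, 2·52) = (106, 104).
Step 4: Order so x ≤ y and verify: 104² + 106² = 10816 + 11236 = 22052 = n. ✓

n = 22052 = 104² + 106² (one valid representation with x ≤ y).


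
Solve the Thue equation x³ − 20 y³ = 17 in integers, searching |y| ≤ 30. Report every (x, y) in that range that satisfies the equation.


The equation is x³ - 20y³ = 17. For fixed y, x³ = 20·y³ + 17, so a solution requires the RHS to be a perfect cube.
Strategy: iterate y from -30 to 30, compute RHS = 20·y³ + 17, and check whether it is a (positive or negative) perfect cube.
Check small values of y:
  y = 0: RHS = 17 is not a perfect cube.
  y = 1: RHS = 37 is not a perfect cube.
  y = -1: RHS = -3 is not a perfect cube.
  y = 2: RHS = 177 is not a perfect cube.
  y = -2: RHS = -143 is not a perfect cube.
  y = 3: RHS = 557 is not a perfect cube.
  y = -3: RHS = -523 is not a perfect cube.
Continuing the search up to |y| = 30 finds no solutions either.
No (x, y) in the scanned range satisfies the equation.

No integer solutions with |y| ≤ 30.


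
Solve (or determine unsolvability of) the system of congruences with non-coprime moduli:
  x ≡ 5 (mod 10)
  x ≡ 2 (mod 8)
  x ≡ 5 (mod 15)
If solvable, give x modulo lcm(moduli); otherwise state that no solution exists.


Moduli 10, 8, 15 are not pairwise coprime, so CRT works modulo lcm(m_i) when all pairwise compatibility conditions hold.
Pairwise compatibility: gcd(m_i, m_j) must divide a_i - a_j for every pair.
Merge one congruence at a time:
  Start: x ≡ 5 (mod 10).
  Combine with x ≡ 2 (mod 8): gcd(10, 8) = 2, and 2 - 5 = -3 is NOT divisible by 2.
    ⇒ system is inconsistent (no integer solution).

No solution (the system is inconsistent).


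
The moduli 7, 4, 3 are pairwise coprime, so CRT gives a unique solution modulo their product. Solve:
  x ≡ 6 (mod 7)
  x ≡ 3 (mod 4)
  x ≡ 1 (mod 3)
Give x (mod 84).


Moduli 7, 4, 3 are pairwise coprime; by CRT there is a unique solution modulo M = 7 · 4 · 3 = 84.
Solve pairwise, accumulating the modulus:
  Start with x ≡ 6 (mod 7).
  Combine with x ≡ 3 (mod 4): since gcd(7, 4) = 1, we get a unique residue mod 28.
    Write x = 6 + 7·t and substitute into x ≡ 3 (mod 4): 7·t ≡ 3 − 6 = -3 (mod 4).
    Reduce coefficients mod 4: 3·t ≡ 1 (mod 4).
    The inverse of 3 mod 4 is 3 (since 3·3 = 9 = 2·4 + 1), so t ≡ 3·1 = 3 ≡ 3 (mod 4).
    Then x = 6 + 7·3 = 27, valid modulo lcm(7, 4) = 28: x ≡ 27 (mod 28).
  Combine with x ≡ 1 (mod 3): since gcd(28, 3) = 1, we get a unique residue mod 84.
    Write x = 27 + 28·t and substitute into x ≡ 1 (mod 3): 28·t ≡ 1 − 27 = -26 (mod 3).
    Reduce coefficients mod 3: 1·t ≡ 1 (mod 3).
    So t ≡ 1 (mod 3).
    Then x = 27 + 28·1 = 55, valid modulo lcm(28, 3) = 84: x ≡ 55 (mod 84).
Verify: 55 mod 7 = 6 ✓, 55 mod 4 = 3 ✓, 55 mod 3 = 1 ✓.

x ≡ 55 (mod 84).


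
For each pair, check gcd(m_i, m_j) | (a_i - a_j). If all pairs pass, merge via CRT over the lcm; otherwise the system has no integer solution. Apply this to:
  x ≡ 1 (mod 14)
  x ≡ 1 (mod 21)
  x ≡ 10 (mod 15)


Moduli 14, 21, 15 are not pairwise coprime, so CRT works modulo lcm(m_i) when all pairwise compatibility conditions hold.
Pairwise compatibility: gcd(m_i, m_j) must divide a_i - a_j for every pair.
Merge one congruence at a time:
  Start: x ≡ 1 (mod 14).
  Combine with x ≡ 1 (mod 21): gcd(14, 21) = 7; 1 - 1 = 0, which IS divisible by 7, so compatible.
    Write x = 1 + 14·t and substitute into x ≡ 1 (mod 21): 14·t ≡ 1 − 1 = 0 (mod 21).
    Divide the congruence (and modulus) by g = 7: 2·t ≡ 0 (mod 3).
    The inverse of 2 mod 3 is 2 (since 2·2 = 4 = 1·3 + 1), so t ≡ 2·0 = 0 ≡ 0 (mod 3).
    Then x = 1 + 14·0 = 1, valid modulo lcm(14, 21) = 42: x ≡ 1 (mod 42).
  Combine with x ≡ 10 (mod 15): gcd(42, 15) = 3; 10 - 1 = 9, which IS divisible by 3, so compatible.
    Write x = 1 + 42·t and substitute into x ≡ 10 (mod 15): 42·t ≡ 10 − 1 = 9 (mod 15).
    Divide the congruence (and modulus) by g = 3: 14·t ≡ 3 (mod 5).
    Reduce coefficients mod 5: 4·t ≡ 3 (mod 5).
    The inverse of 4 mod 5 is 4 (since 4·4 = 16 = 3·5 + 1), so t ≡ 4·3 = 12 ≡ 2 (mod 5).
    Then x = 1 + 42·2 = 85, valid modulo lcm(42, 15) = 210: x ≡ 85 (mod 210).
Verify: 85 mod 14 = 1, 85 mod 21 = 1, 85 mod 15 = 10.

x ≡ 85 (mod 210).


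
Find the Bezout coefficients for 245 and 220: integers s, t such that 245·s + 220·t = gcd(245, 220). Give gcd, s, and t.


Euclidean algorithm on (245, 220) — divide until remainder is 0:
  245 = 1 · 220 + 25
  220 = 8 · 25 + 20
  25 = 1 · 20 + 5
  20 = 4 · 5 + 0
gcd(245, 220) = 5.
Track Bezout coefficients alongside the remainders: start with r₀ = 245 = a·1 + b·0 (s = 1, t = 0) and r₁ = 220 = a·0 + b·1 (s = 0, t = 1); each new remainder r_{k+1} = r_{k-1} − q_k·r_k inherits s_{k+1} = s_{k-1} − q_k·s_k, t_{k+1} = t_{k-1} − q_k·t_k, so r_k = a·s_k + b·t_k at every step:
  q = 1: r = 25, s = 1 − 1·0 = 1, t = 0 − 1·1 = -1  (check: 245·1 + 220·(-1) = 25)
  q = 8: r = 20, s = 0 − 8·1 = -8, t = 1 − 8·(-1) = 9  (check: 245·(-8) + 220·9 = 20)
  q = 1: r = 5, s = 1 − 1·(-8) = 9, t = -1 − 1·9 = -10  (check: 245·9 + 220·(-10) = 5)
The row with r = 5 (the gcd) gives the Bezout coefficients s = 9, t = -10.
Result: 245 · (9) + 220 · (-10) = 5.

gcd(245, 220) = 5; s = 9, t = -10 (check: 245·9 + 220·(-10) = 5).


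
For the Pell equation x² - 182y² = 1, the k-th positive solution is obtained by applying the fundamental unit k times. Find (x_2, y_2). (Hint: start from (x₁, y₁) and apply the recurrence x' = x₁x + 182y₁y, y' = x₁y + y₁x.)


Step 1: Find the fundamental solution (x₁, y₁) of x² - 182y² = 1.
  Expand √182 as a continued fraction. a₀ = ⌊√182⌋ = 13; iterate m_{k+1} = d_k·a_k − m_k, d_{k+1} = (182 − m_{k+1}²)/d_k, a_{k+1} = ⌊(a₀ + m_{k+1})/d_{k+1}⌋ (starting m₀ = 0, d₀ = 1), with convergents p_k = a_k·p_{k-1} + p_{k-2}, q_k = a_k·q_{k-1} + q_{k-2} (p₋₁ = 1, q₋₁ = 0):
  k = 0: a₀ = 13; p₀/q₀ = 13/1; p₀² − 182·q₀² = 169 − 182 = -13.
  k = 1: m = 13, d = 13, a = ⌊(13 + 13)/13⌋ = 2; p/q = (2·13 + 1)/(2·1 + 0) = 27/2; p² − 182·q² = 729 − 728 = 1.
  The first convergent with p² − 182·q² = 1 gives the fundamental solution (x₁, y₁) = (27, 2).
Step 2: Apply the recurrence (x_{n+1}, y_{n+1}) = (x₁x_n + 182y₁y_n, x₁y_n + y₁x_n) repeatedly.
  From (x_1, y_1) = (27, 2): x_2 = 27·27 + 182·2·2 = 1457; y_2 = 27·2 + 2·27 = 108.
Step 3: Verify x_2² - 182·y_2² = 2122849 - 2122848 = 1 (should be 1). ✓

(x_1, y_1) = (27, 2); (x_2, y_2) = (1457, 108).


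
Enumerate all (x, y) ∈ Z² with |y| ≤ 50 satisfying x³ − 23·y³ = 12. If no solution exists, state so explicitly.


The equation is x³ - 23y³ = 12. For fixed y, x³ = 23·y³ + 12, so a solution requires the RHS to be a perfect cube.
Strategy: iterate y from -50 to 50, compute RHS = 23·y³ + 12, and check whether it is a (positive or negative) perfect cube.
Check small values of y:
  y = 0: RHS = 12 is not a perfect cube.
  y = 1: RHS = 35 is not a perfect cube.
  y = -1: RHS = -11 is not a perfect cube.
  y = 2: RHS = 196 is not a perfect cube.
  y = -2: RHS = -172 is not a perfect cube.
  y = 3: RHS = 633 is not a perfect cube.
  y = -3: RHS = -609 is not a perfect cube.
Continuing the search up to |y| = 50 finds no solutions either.
No (x, y) in the scanned range satisfies the equation.

No integer solutions with |y| ≤ 50.


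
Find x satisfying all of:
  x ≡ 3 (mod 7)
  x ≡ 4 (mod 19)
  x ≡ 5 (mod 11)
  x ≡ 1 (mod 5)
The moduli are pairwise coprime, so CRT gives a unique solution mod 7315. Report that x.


Product of moduli M = 7 · 19 · 11 · 5 = 7315.
Merge one congruence at a time:
  Start: x ≡ 3 (mod 7).
  Combine with x ≡ 4 (mod 19); new modulus lcm = 133.
    Write x = 3 + 7·t and substitute into x ≡ 4 (mod 19): 7·t ≡ 4 − 3 = 1 (mod 19).
    The inverse of 7 mod 19 is 11 (since 7·11 = 77 = 4·19 + 1), so t ≡ 11·1 = 11 ≡ 11 (mod 19).
    Then x = 3 + 7·11 = 80, valid modulo lcm(7, 19) = 133: x ≡ 80 (mod 133).
  Combine with x ≡ 5 (mod 11); new modulus lcm = 1463.
    Write x = 80 + 133·t and substitute into x ≡ 5 (mod 11): 133·t ≡ 5 − 80 = -75 (mod 11).
    Reduce coefficients mod 11: 1·t ≡ 2 (mod 11).
    So t ≡ 2 (mod 11).
    Then x = 80 + 133·2 = 346, valid modulo lcm(133, 11) = 1463: x ≡ 346 (mod 1463).
  Combine with x ≡ 1 (mod 5); new modulus lcm = 7315.
    Write x = 346 + 1463·t and substitute into x ≡ 1 (mod 5): 1463·t ≡ 1 − 346 = -345 (mod 5).
    Reduce coefficients mod 5: 3·t ≡ 0 (mod 5).
    The inverse of 3 mod 5 is 2 (since 3·2 = 6 = 1·5 + 1), so t ≡ 2·0 = 0 ≡ 0 (mod 5).
    Then x = 346 + 1463·0 = 346, valid modulo lcm(1463, 5) = 7315: x ≡ 346 (mod 7315).
Verify against each original: 346 mod 7 = 3, 346 mod 19 = 4, 346 mod 11 = 5, 346 mod 5 = 1.

x ≡ 346 (mod 7315).


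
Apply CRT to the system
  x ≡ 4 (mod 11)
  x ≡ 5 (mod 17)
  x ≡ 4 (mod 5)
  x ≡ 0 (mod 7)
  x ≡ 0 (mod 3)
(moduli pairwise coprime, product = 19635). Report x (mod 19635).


Product of moduli M = 11 · 17 · 5 · 7 · 3 = 19635.
Merge one congruence at a time:
  Start: x ≡ 4 (mod 11).
  Combine with x ≡ 5 (mod 17); new modulus lcm = 187.
    Write x = 4 + 11·t and substitute into x ≡ 5 (mod 17): 11·t ≡ 5 − 4 = 1 (mod 17).
    The inverse of 11 mod 17 is 14 (since 11·14 = 154 = 9·17 + 1), so t ≡ 14·1 = 14 ≡ 14 (mod 17).
    Then x = 4 + 11·14 = 158, valid modulo lcm(11, 17) = 187: x ≡ 158 (mod 187).
  Combine with x ≡ 4 (mod 5); new modulus lcm = 935.
    Write x = 158 + 187·t and substitute into x ≡ 4 (mod 5): 187·t ≡ 4 − 158 = -154 (mod 5).
    Reduce coefficients mod 5: 2·t ≡ 1 (mod 5).
    The inverse of 2 mod 5 is 3 (since 2·3 = 6 = 1·5 + 1), so t ≡ 3·1 = 3 ≡ 3 (mod 5).
    Then x = 158 + 187·3 = 719, valid modulo lcm(187, 5) = 935: x ≡ 719 (mod 935).
  Combine with x ≡ 0 (mod 7); new modulus lcm = 6545.
    Write x = 719 + 935·t and substitute into x ≡ 0 (mod 7): 935·t ≡ 0 − 719 = -719 (mod 7).
    Reduce coefficients mod 7: 4·t ≡ 2 (mod 7).
    The inverse of 4 mod 7 is 2 (since 4·2 = 8 = 1·7 + 1), so t ≡ 2·2 = 4 ≡ 4 (mod 7).
    Then x = 719 + 935·4 = 4459, valid modulo lcm(935, 7) = 6545: x ≡ 4459 (mod 6545).
  Combine with x ≡ 0 (mod 3); new modulus lcm = 19635.
    Write x = 4459 + 6545·t and substitute into x ≡ 0 (mod 3): 6545·t ≡ 0 − 4459 = -4459 (mod 3).
    Reduce coefficients mod 3: 2·t ≡ 2 (mod 3).
    The inverse of 2 mod 3 is 2 (since 2·2 = 4 = 1·3 + 1), so t ≡ 2·2 = 4 ≡ 1 (mod 3).
    Then x = 4459 + 6545·1 = 11004, valid modulo lcm(6545, 3) = 19635: x ≡ 11004 (mod 19635).
Verify against each original: 11004 mod 11 = 4, 11004 mod 17 = 5, 11004 mod 5 = 4, 11004 mod 7 = 0, 11004 mod 3 = 0.

x ≡ 11004 (mod 19635).


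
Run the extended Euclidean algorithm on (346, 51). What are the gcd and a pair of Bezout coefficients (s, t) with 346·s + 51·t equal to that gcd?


Euclidean algorithm on (346, 51) — divide until remainder is 0:
  346 = 6 · 51 + 40
  51 = 1 · 40 + 11
  40 = 3 · 11 + 7
  11 = 1 · 7 + 4
  7 = 1 · 4 + 3
  4 = 1 · 3 + 1
  3 = 3 · 1 + 0
gcd(346, 51) = 1.
Track Bezout coefficients alongside the remainders: start with r₀ = 346 = a·1 + b·0 (s = 1, t = 0) and r₁ = 51 = a·0 + b·1 (s = 0, t = 1); each new remainder r_{k+1} = r_{k-1} − q_k·r_k inherits s_{k+1} = s_{k-1} − q_k·s_k, t_{k+1} = t_{k-1} − q_k·t_k, so r_k = a·s_k + b·t_k at every step:
  q = 6: r = 40, s = 1 − 6·0 = 1, t = 0 − 6·1 = -6  (check: 346·1 + 51·(-6) = 40)
  q = 1: r = 11, s = 0 − 1·1 = -1, t = 1 − 1·(-6) = 7  (check: 346·(-1) + 51·7 = 11)
  q = 3: r = 7, s = 1 − 3·(-1) = 4, t = -6 − 3·7 = -27  (check: 346·4 + 51·(-27) = 7)
  q = 1: r = 4, s = -1 − 1·4 = -5, t = 7 − 1·(-27) = 34  (check: 346·(-5) + 51·34 = 4)
  q = 1: r = 3, s = 4 − 1·(-5) = 9, t = -27 − 1·34 = -61  (check: 346·9 + 51·(-61) = 3)
  q = 1: r = 1, s = -5 − 1·9 = -14, t = 34 − 1·(-61) = 95  (check: 346·(-14) + 51·95 = 1)
The row with r = 1 (the gcd) gives the Bezout coefficients s = -14, t = 95.
Result: 346 · (-14) + 51 · (95) = 1.

gcd(346, 51) = 1; s = -14, t = 95 (check: 346·(-14) + 51·95 = 1).


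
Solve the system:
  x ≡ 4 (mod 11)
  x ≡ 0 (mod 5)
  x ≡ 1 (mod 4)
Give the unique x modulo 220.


Moduli 11, 5, 4 are pairwise coprime; by CRT there is a unique solution modulo M = 11 · 5 · 4 = 220.
Solve pairwise, accumulating the modulus:
  Start with x ≡ 4 (mod 11).
  Combine with x ≡ 0 (mod 5): since gcd(11, 5) = 1, we get a unique residue mod 55.
    Write x = 4 + 11·t and substitute into x ≡ 0 (mod 5): 11·t ≡ 0 − 4 = -4 (mod 5).
    Reduce coefficients mod 5: 1·t ≡ 1 (mod 5).
    So t ≡ 1 (mod 5).
    Then x = 4 + 11·1 = 15, valid modulo lcm(11, 5) = 55: x ≡ 15 (mod 55).
  Combine with x ≡ 1 (mod 4): since gcd(55, 4) = 1, we get a unique residue mod 220.
    Write x = 15 + 55·t and substitute into x ≡ 1 (mod 4): 55·t ≡ 1 − 15 = -14 (mod 4).
    Reduce coefficients mod 4: 3·t ≡ 2 (mod 4).
    The inverse of 3 mod 4 is 3 (since 3·3 = 9 = 2·4 + 1), so t ≡ 3·2 = 6 ≡ 2 (mod 4).
    Then x = 15 + 55·2 = 125, valid modulo lcm(55, 4) = 220: x ≡ 125 (mod 220).
Verify: 125 mod 11 = 4 ✓, 125 mod 5 = 0 ✓, 125 mod 4 = 1 ✓.

x ≡ 125 (mod 220).


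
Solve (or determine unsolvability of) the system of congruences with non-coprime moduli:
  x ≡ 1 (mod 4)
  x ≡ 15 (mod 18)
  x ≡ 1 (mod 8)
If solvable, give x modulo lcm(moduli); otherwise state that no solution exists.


Moduli 4, 18, 8 are not pairwise coprime, so CRT works modulo lcm(m_i) when all pairwise compatibility conditions hold.
Pairwise compatibility: gcd(m_i, m_j) must divide a_i - a_j for every pair.
Merge one congruence at a time:
  Start: x ≡ 1 (mod 4).
  Combine with x ≡ 15 (mod 18): gcd(4, 18) = 2; 15 - 1 = 14, which IS divisible by 2, so compatible.
    Write x = 1 + 4·t and substitute into x ≡ 15 (mod 18): 4·t ≡ 15 − 1 = 14 (mod 18).
    Divide the congruence (and modulus) by g = 2: 2·t ≡ 7 (mod 9).
    The inverse of 2 mod 9 is 5 (since 2·5 = 10 = 1·9 + 1), so t ≡ 5·7 = 35 ≡ 8 (mod 9).
    Then x = 1 + 4·8 = 33, valid modulo lcm(4, 18) = 36: x ≡ 33 (mod 36).
  Combine with x ≡ 1 (mod 8): gcd(36, 8) = 4; 1 - 33 = -32, which IS divisible by 4, so compatible.
    Write x = 33 + 36·t and substitute into x ≡ 1 (mod 8): 36·t ≡ 1 − 33 = -32 (mod 8).
    Divide the congruence (and modulus) by g = 4: 9·t ≡ -8 (mod 2).
    Reduce coefficients mod 2: 1·t ≡ 0 (mod 2).
    So t ≡ 0 (mod 2).
    Then x = 33 + 36·0 = 33, valid modulo lcm(36, 8) = 72: x ≡ 33 (mod 72).
Verify: 33 mod 4 = 1, 33 mod 18 = 15, 33 mod 8 = 1.

x ≡ 33 (mod 72).


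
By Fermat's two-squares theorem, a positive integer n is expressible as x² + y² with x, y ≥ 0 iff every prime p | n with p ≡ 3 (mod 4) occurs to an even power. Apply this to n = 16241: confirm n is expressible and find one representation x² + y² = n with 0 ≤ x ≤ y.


Step 1: Factor n = 16241 = 109 · 149.
Step 2: Check the mod-4 condition on each prime factor: 109 ≡ 1 (mod 4), exponent 1; 149 ≡ 1 (mod 4), exponent 1.
All primes ≡ 3 (mod 4) appear to even exponent (or don't appear), so by the two-squares theorem n IS expressible as a sum of two squares.
Step 3: Build a representation. Here n = 109 · 149 is a product of primes ≡ 1 (mod 4). Each prime p ≡ 1 (mod 4) is itself a sum of two squares; find a² by testing p − a² for a perfect square:
  109: 109 − 1² = 108, 109 − 2² = 105, 109 − 3² = 100 = 10² ⇒ 109 = 3² + 10².
  149: 149 − 1² = 148, 149 − 2² = 145, 149 − 3² = 140, 149 − 4² = 133, 149 − 5² = 124, 149 − 6² = 113, 149 − 7² = 100 = 10² ⇒ 149 = 7² + 10².
  Combine using the Brahmagupta–Fibonacci identity (a² + b²)(c² + d²) = (ac − bd)² + (ad + bc)² = (ac + bd)² + (ad − bc)²:
  109 · 149 = 16241: from (3² + 10²)(7² + 10²), take (3·7 − 10·10, 3·10 + 10·7) = (21 − 100, 30 + 70) = (-79, 100); dropping signs (only squares matter) gives (79, 100); check 79² + 100² = 6241 + 10000 = 16241 ✓.
Step 4: Order so x ≤ y and verify: 79² + 100² = 6241 + 10000 = 16241 = n. ✓

n = 16241 = 79² + 100² (one valid representation with x ≤ y).


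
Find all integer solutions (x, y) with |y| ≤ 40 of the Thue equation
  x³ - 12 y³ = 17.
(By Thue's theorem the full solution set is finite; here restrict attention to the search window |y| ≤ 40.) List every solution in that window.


The equation is x³ - 12y³ = 17. For fixed y, x³ = 12·y³ + 17, so a solution requires the RHS to be a perfect cube.
Strategy: iterate y from -40 to 40, compute RHS = 12·y³ + 17, and check whether it is a (positive or negative) perfect cube.
Check small values of y:
  y = 0: RHS = 17 is not a perfect cube.
  y = 1: RHS = 29 is not a perfect cube.
  y = -1: RHS = 5 is not a perfect cube.
  y = 2: RHS = 113 is not a perfect cube.
  y = -2: RHS = -79 is not a perfect cube.
  y = 3: RHS = 341 is not a perfect cube.
  y = -3: RHS = -307 is not a perfect cube.
Continuing the search up to |y| = 40 finds no solutions either.
No (x, y) in the scanned range satisfies the equation.

No integer solutions with |y| ≤ 40.


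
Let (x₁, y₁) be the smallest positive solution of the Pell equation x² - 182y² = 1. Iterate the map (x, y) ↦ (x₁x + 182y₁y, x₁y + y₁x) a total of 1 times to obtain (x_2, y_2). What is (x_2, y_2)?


Step 1: Find the fundamental solution (x₁, y₁) of x² - 182y² = 1.
  Expand √182 as a continued fraction. a₀ = ⌊√182⌋ = 13; iterate m_{k+1} = d_k·a_k − m_k, d_{k+1} = (182 − m_{k+1}²)/d_k, a_{k+1} = ⌊(a₀ + m_{k+1})/d_{k+1}⌋ (starting m₀ = 0, d₀ = 1), with convergents p_k = a_k·p_{k-1} + p_{k-2}, q_k = a_k·q_{k-1} + q_{k-2} (p₋₁ = 1, q₋₁ = 0):
  k = 0: a₀ = 13; p₀/q₀ = 13/1; p₀² − 182·q₀² = 169 − 182 = -13.
  k = 1: m = 13, d = 13, a = ⌊(13 + 13)/13⌋ = 2; p/q = (2·13 + 1)/(2·1 + 0) = 27/2; p² − 182·q² = 729 − 728 = 1.
  The first convergent with p² − 182·q² = 1 gives the fundamental solution (x₁, y₁) = (27, 2).
Step 2: Apply the recurrence (x_{n+1}, y_{n+1}) = (x₁x_n + 182y₁y_n, x₁y_n + y₁x_n) repeatedly.
  From (x_1, y_1) = (27, 2): x_2 = 27·27 + 182·2·2 = 1457; y_2 = 27·2 + 2·27 = 108.
Step 3: Verify x_2² - 182·y_2² = 2122849 - 2122848 = 1 (should be 1). ✓

(x_1, y_1) = (27, 2); (x_2, y_2) = (1457, 108).


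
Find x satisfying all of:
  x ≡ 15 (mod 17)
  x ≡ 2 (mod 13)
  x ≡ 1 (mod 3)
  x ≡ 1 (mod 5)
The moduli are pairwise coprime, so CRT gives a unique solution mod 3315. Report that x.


Product of moduli M = 17 · 13 · 3 · 5 = 3315.
Merge one congruence at a time:
  Start: x ≡ 15 (mod 17).
  Combine with x ≡ 2 (mod 13); new modulus lcm = 221.
    Write x = 15 + 17·t and substitute into x ≡ 2 (mod 13): 17·t ≡ 2 − 15 = -13 (mod 13).
    Reduce coefficients mod 13: 4·t ≡ 0 (mod 13).
    The inverse of 4 mod 13 is 10 (since 4·10 = 40 = 3·13 + 1), so t ≡ 10·0 = 0 ≡ 0 (mod 13).
    Then x = 15 + 17·0 = 15, valid modulo lcm(17, 13) = 221: x ≡ 15 (mod 221).
  Combine with x ≡ 1 (mod 3); new modulus lcm = 663.
    Write x = 15 + 221·t and substitute into x ≡ 1 (mod 3): 221·t ≡ 1 − 15 = -14 (mod 3).
    Reduce coefficients mod 3: 2·t ≡ 1 (mod 3).
    The inverse of 2 mod 3 is 2 (since 2·2 = 4 = 1·3 + 1), so t ≡ 2·1 = 2 ≡ 2 (mod 3).
    Then x = 15 + 221·2 = 457, valid modulo lcm(221, 3) = 663: x ≡ 457 (mod 663).
  Combine with x ≡ 1 (mod 5); new modulus lcm = 3315.
    Write x = 457 + 663·t and substitute into x ≡ 1 (mod 5): 663·t ≡ 1 − 457 = -456 (mod 5).
    Reduce coefficients mod 5: 3·t ≡ 4 (mod 5).
    The inverse of 3 mod 5 is 2 (since 3·2 = 6 = 1·5 + 1), so t ≡ 2·4 = 8 ≡ 3 (mod 5).
    Then x = 457 + 663·3 = 2446, valid modulo lcm(663, 5) = 3315: x ≡ 2446 (mod 3315).
Verify against each original: 2446 mod 17 = 15, 2446 mod 13 = 2, 2446 mod 3 = 1, 2446 mod 5 = 1.

x ≡ 2446 (mod 3315).


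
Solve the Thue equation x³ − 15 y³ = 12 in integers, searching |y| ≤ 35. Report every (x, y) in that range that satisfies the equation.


The equation is x³ - 15y³ = 12. For fixed y, x³ = 15·y³ + 12, so a solution requires the RHS to be a perfect cube.
Strategy: iterate y from -35 to 35, compute RHS = 15·y³ + 12, and check whether it is a (positive or negative) perfect cube.
Check small values of y:
  y = 0: RHS = 12 is not a perfect cube.
  y = 1: RHS = 27 = (3)³ ⇒ x = 3 works.
  y = -1: RHS = -3 is not a perfect cube.
  y = 2: RHS = 132 is not a perfect cube.
  y = -2: RHS = -108 is not a perfect cube.
  y = 3: RHS = 417 is not a perfect cube.
  y = -3: RHS = -393 is not a perfect cube.
Continuing the search up to |y| = 35 finds no further solutions beyond those listed.
Collected solutions: (3, 1).

Solutions (with |y| ≤ 35): (3, 1).


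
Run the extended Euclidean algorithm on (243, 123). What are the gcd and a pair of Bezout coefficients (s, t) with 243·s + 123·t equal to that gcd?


Euclidean algorithm on (243, 123) — divide until remainder is 0:
  243 = 1 · 123 + 120
  123 = 1 · 120 + 3
  120 = 40 · 3 + 0
gcd(243, 123) = 3.
Track Bezout coefficients alongside the remainders: start with r₀ = 243 = a·1 + b·0 (s = 1, t = 0) and r₁ = 123 = a·0 + b·1 (s = 0, t = 1); each new remainder r_{k+1} = r_{k-1} − q_k·r_k inherits s_{k+1} = s_{k-1} − q_k·s_k, t_{k+1} = t_{k-1} − q_k·t_k, so r_k = a·s_k + b·t_k at every step:
  q = 1: r = 120, s = 1 − 1·0 = 1, t = 0 − 1·1 = -1  (check: 243·1 + 123·(-1) = 120)
  q = 1: r = 3, s = 0 − 1·1 = -1, t = 1 − 1·(-1) = 2  (check: 243·(-1) + 123·2 = 3)
The row with r = 3 (the gcd) gives the Bezout coefficients s = -1, t = 2.
Result: 243 · (-1) + 123 · (2) = 3.

gcd(243, 123) = 3; s = -1, t = 2 (check: 243·(-1) + 123·2 = 3).


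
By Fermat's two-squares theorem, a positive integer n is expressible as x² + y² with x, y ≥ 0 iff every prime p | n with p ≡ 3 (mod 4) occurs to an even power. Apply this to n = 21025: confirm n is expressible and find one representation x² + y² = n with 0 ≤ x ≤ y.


Step 1: Factor n = 21025 = 5^2 · 29^2.
Step 2: Check the mod-4 condition on each prime factor: 5 ≡ 1 (mod 4), exponent 2; 29 ≡ 1 (mod 4), exponent 2.
All primes ≡ 3 (mod 4) appear to even exponent (or don't appear), so by the two-squares theorem n IS expressible as a sum of two squares.
Step 3: Build a representation. Group n = k² · m with k = 5 and m = 29 · 29 = 841 (a product of primes ≡ 1 (mod 4)); a representation of m scales to one of n via (k·x)² + (k·y)² = k²(x² + y²). Each prime p ≡ 1 (mod 4) is itself a sum of two squares; find a² by testing p − a² for a perfect square:
  29: 29 − 1² = 28, 29 − 2² = 25 = 5² ⇒ 29 = 2² + 5².
  Combine using the Brahmagupta–Fibonacci identity (a² + b²)(c² + d²) = (ac − bd)² + (ad + bc)² = (ac + bd)² + (ad − bc)²:
  29 · 29 = 841: from (2² + 5²)(2² + 5²), take (2·2 − 5·5, 2·5 + 5·2) = (4 − 25, 10 + 10) = (-21, 20); dropping signs (only squares matter) gives (21, 20); check 21² + 20² = 441 + 400 = 841 ✓.
  Scale by k = 5: (5·21, 5·20) = (105, 100).
Step 4: Order so x ≤ y and verify: 100² + 105² = 10000 + 11025 = 21025 = n. ✓

n = 21025 = 100² + 105² (one valid representation with x ≤ y).


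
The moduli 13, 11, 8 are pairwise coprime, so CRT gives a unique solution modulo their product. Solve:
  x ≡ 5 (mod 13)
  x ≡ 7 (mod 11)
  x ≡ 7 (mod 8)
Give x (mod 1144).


Moduli 13, 11, 8 are pairwise coprime; by CRT there is a unique solution modulo M = 13 · 11 · 8 = 1144.
Solve pairwise, accumulating the modulus:
  Start with x ≡ 5 (mod 13).
  Combine with x ≡ 7 (mod 11): since gcd(13, 11) = 1, we get a unique residue mod 143.
    Write x = 5 + 13·t and substitute into x ≡ 7 (mod 11): 13·t ≡ 7 − 5 = 2 (mod 11).
    Reduce coefficients mod 11: 2·t ≡ 2 (mod 11).
    The inverse of 2 mod 11 is 6 (since 2·6 = 12 = 1·11 + 1), so t ≡ 6·2 = 12 ≡ 1 (mod 11).
    Then x = 5 + 13·1 = 18, valid modulo lcm(13, 11) = 143: x ≡ 18 (mod 143).
  Combine with x ≡ 7 (mod 8): since gcd(143, 8) = 1, we get a unique residue mod 1144.
    Write x = 18 + 143·t and substitute into x ≡ 7 (mod 8): 143·t ≡ 7 − 18 = -11 (mod 8).
    Reduce coefficients mod 8: 7·t ≡ 5 (mod 8).
    The inverse of 7 mod 8 is 7 (since 7·7 = 49 = 6·8 + 1), so t ≡ 7·5 = 35 ≡ 3 (mod 8).
    Then x = 18 + 143·3 = 447, valid modulo lcm(143, 8) = 1144: x ≡ 447 (mod 1144).
Verify: 447 mod 13 = 5 ✓, 447 mod 11 = 7 ✓, 447 mod 8 = 7 ✓.

x ≡ 447 (mod 1144).


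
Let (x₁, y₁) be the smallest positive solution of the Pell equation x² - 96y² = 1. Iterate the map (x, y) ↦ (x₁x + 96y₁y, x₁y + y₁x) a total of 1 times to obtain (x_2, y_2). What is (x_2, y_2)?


Step 1: Find the fundamental solution (x₁, y₁) of x² - 96y² = 1.
  Expand √96 as a continued fraction. a₀ = ⌊√96⌋ = 9; iterate m_{k+1} = d_k·a_k − m_k, d_{k+1} = (96 − m_{k+1}²)/d_k, a_{k+1} = ⌊(a₀ + m_{k+1})/d_{k+1}⌋ (starting m₀ = 0, d₀ = 1), with convergents p_k = a_k·p_{k-1} + p_{k-2}, q_k = a_k·q_{k-1} + q_{k-2} (p₋₁ = 1, q₋₁ = 0):
  k = 0: a₀ = 9; p₀/q₀ = 9/1; p₀² − 96·q₀² = 81 − 96 = -15.
  k = 1: m = 9, d = 15, a = ⌊(9 + 9)/15⌋ = 1; p/q = (1·9 + 1)/(1·1 + 0) = 10/1; p² − 96·q² = 100 − 96 = 4.
  k = 2: m = 6, d = 4, a = ⌊(9 + 6)/4⌋ = 3; p/q = (3·10 + 9)/(3·1 + 1) = 39/4; p² − 96·q² = 1521 − 1536 = -15.
  k = 3: m = 6, d = 15, a = ⌊(9 + 6)/15⌋ = 1; p/q = (1·39 + 10)/(1·4 + 1) = 49/5; p² − 96·q² = 2401 − 2400 = 1.
  The first convergent with p² − 96·q² = 1 gives the fundamental solution (x₁, y₁) = (49, 5).
Step 2: Apply the recurrence (x_{n+1}, y_{n+1}) = (x₁x_n + 96y₁y_n, x₁y_n + y₁x_n) repeatedly.
  From (x_1, y_1) = (49, 5): x_2 = 49·49 + 96·5·5 = 4801; y_2 = 49·5 + 5·49 = 490.
Step 3: Verify x_2² - 96·y_2² = 23049601 - 23049600 = 1 (should be 1). ✓

(x_1, y_1) = (49, 5); (x_2, y_2) = (4801, 490).


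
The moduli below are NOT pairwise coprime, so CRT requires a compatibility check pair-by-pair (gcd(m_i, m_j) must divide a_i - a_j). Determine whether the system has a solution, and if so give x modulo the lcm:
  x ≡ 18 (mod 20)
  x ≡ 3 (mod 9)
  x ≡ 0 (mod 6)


Moduli 20, 9, 6 are not pairwise coprime, so CRT works modulo lcm(m_i) when all pairwise compatibility conditions hold.
Pairwise compatibility: gcd(m_i, m_j) must divide a_i - a_j for every pair.
Merge one congruence at a time:
  Start: x ≡ 18 (mod 20).
  Combine with x ≡ 3 (mod 9): gcd(20, 9) = 1; 3 - 18 = -15, which IS divisible by 1, so compatible.
    Write x = 18 + 20·t and substitute into x ≡ 3 (mod 9): 20·t ≡ 3 − 18 = -15 (mod 9).
    Reduce coefficients mod 9: 2·t ≡ 3 (mod 9).
    The inverse of 2 mod 9 is 5 (since 2·5 = 10 = 1·9 + 1), so t ≡ 5·3 = 15 ≡ 6 (mod 9).
    Then x = 18 + 20·6 = 138, valid modulo lcm(20, 9) = 180: x ≡ 138 (mod 180).
  Combine with x ≡ 0 (mod 6): gcd(180, 6) = 6; 0 - 138 = -138, which IS divisible by 6, so compatible.
    Write x = 138 + 180·t and substitute into x ≡ 0 (mod 6): 180·t ≡ 0 − 138 = -138 (mod 6).
    Divide the congruence (and modulus) by g = 6: 30·t ≡ -23 (mod 1).
    Modulo 1 every t works; take t = 0.
    Then x = 138 + 180·0 = 138, valid modulo lcm(180, 6) = 180: x ≡ 138 (mod 180).
Verify: 138 mod 20 = 18, 138 mod 9 = 3, 138 mod 6 = 0.

x ≡ 138 (mod 180).


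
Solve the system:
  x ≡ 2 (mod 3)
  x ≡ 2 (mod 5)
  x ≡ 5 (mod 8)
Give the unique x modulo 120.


Moduli 3, 5, 8 are pairwise coprime; by CRT there is a unique solution modulo M = 3 · 5 · 8 = 120.
Solve pairwise, accumulating the modulus:
  Start with x ≡ 2 (mod 3).
  Combine with x ≡ 2 (mod 5): since gcd(3, 5) = 1, we get a unique residue mod 15.
    Write x = 2 + 3·t and substitute into x ≡ 2 (mod 5): 3·t ≡ 2 − 2 = 0 (mod 5).
    The inverse of 3 mod 5 is 2 (since 3·2 = 6 = 1·5 + 1), so t ≡ 2·0 = 0 ≡ 0 (mod 5).
    Then x = 2 + 3·0 = 2, valid modulo lcm(3, 5) = 15: x ≡ 2 (mod 15).
  Combine with x ≡ 5 (mod 8): since gcd(15, 8) = 1, we get a unique residue mod 120.
    Write x = 2 + 15·t and substitute into x ≡ 5 (mod 8): 15·t ≡ 5 − 2 = 3 (mod 8).
    Reduce coefficients mod 8: 7·t ≡ 3 (mod 8).
    The inverse of 7 mod 8 is 7 (since 7·7 = 49 = 6·8 + 1), so t ≡ 7·3 = 21 ≡ 5 (mod 8).
    Then x = 2 + 15·5 = 77, valid modulo lcm(15, 8) = 120: x ≡ 77 (mod 120).
Verify: 77 mod 3 = 2 ✓, 77 mod 5 = 2 ✓, 77 mod 8 = 5 ✓.

x ≡ 77 (mod 120).


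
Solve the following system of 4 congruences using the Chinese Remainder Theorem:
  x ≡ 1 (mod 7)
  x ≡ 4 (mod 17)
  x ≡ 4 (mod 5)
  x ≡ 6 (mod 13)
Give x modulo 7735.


Product of moduli M = 7 · 17 · 5 · 13 = 7735.
Merge one congruence at a time:
  Start: x ≡ 1 (mod 7).
  Combine with x ≡ 4 (mod 17); new modulus lcm = 119.
    Write x = 1 + 7·t and substitute into x ≡ 4 (mod 17): 7·t ≡ 4 − 1 = 3 (mod 17).
    The inverse of 7 mod 17 is 5 (since 7·5 = 35 = 2·17 + 1), so t ≡ 5·3 = 15 ≡ 15 (mod 17).
    Then x = 1 + 7·15 = 106, valid modulo lcm(7, 17) = 119: x ≡ 106 (mod 119).
  Combine with x ≡ 4 (mod 5); new modulus lcm = 595.
    Write x = 106 + 119·t and substitute into x ≡ 4 (mod 5): 119·t ≡ 4 − 106 = -102 (mod 5).
    Reduce coefficients mod 5: 4·t ≡ 3 (mod 5).
    The inverse of 4 mod 5 is 4 (since 4·4 = 16 = 3·5 + 1), so t ≡ 4·3 = 12 ≡ 2 (mod 5).
    Then x = 106 + 119·2 = 344, valid modulo lcm(119, 5) = 595: x ≡ 344 (mod 595).
  Combine with x ≡ 6 (mod 13); new modulus lcm = 7735.
    Write x = 344 + 595·t and substitute into x ≡ 6 (mod 13): 595·t ≡ 6 − 344 = -338 (mod 13).
    Reduce coefficients mod 13: 10·t ≡ 0 (mod 13).
    The inverse of 10 mod 13 is 4 (since 10·4 = 40 = 3·13 + 1), so t ≡ 4·0 = 0 ≡ 0 (mod 13).
    Then x = 344 + 595·0 = 344, valid modulo lcm(595, 13) = 7735: x ≡ 344 (mod 7735).
Verify against each original: 344 mod 7 = 1, 344 mod 17 = 4, 344 mod 5 = 4, 344 mod 13 = 6.

x ≡ 344 (mod 7735).


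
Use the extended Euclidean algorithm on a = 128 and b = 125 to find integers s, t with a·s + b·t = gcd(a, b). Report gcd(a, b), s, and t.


Euclidean algorithm on (128, 125) — divide until remainder is 0:
  128 = 1 · 125 + 3
  125 = 41 · 3 + 2
  3 = 1 · 2 + 1
  2 = 2 · 1 + 0
gcd(128, 125) = 1.
Track Bezout coefficients alongside the remainders: start with r₀ = 128 = a·1 + b·0 (s = 1, t = 0) and r₁ = 125 = a·0 + b·1 (s = 0, t = 1); each new remainder r_{k+1} = r_{k-1} − q_k·r_k inherits s_{k+1} = s_{k-1} − q_k·s_k, t_{k+1} = t_{k-1} − q_k·t_k, so r_k = a·s_k + b·t_k at every step:
  q = 1: r = 3, s = 1 − 1·0 = 1, t = 0 − 1·1 = -1  (check: 128·1 + 125·(-1) = 3)
  q = 41: r = 2, s = 0 − 41·1 = -41, t = 1 − 41·(-1) = 42  (check: 128·(-41) + 125·42 = 2)
  q = 1: r = 1, s = 1 − 1·(-41) = 42, t = -1 − 1·42 = -43  (check: 128·42 + 125·(-43) = 1)
The row with r = 1 (the gcd) gives the Bezout coefficients s = 42, t = -43.
Result: 128 · (42) + 125 · (-43) = 1.

gcd(128, 125) = 1; s = 42, t = -43 (check: 128·42 + 125·(-43) = 1).


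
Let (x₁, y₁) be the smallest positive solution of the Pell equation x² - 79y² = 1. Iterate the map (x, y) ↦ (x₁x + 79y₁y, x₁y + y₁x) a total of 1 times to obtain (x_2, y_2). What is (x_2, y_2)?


Step 1: Find the fundamental solution (x₁, y₁) of x² - 79y² = 1.
  Expand √79 as a continued fraction. a₀ = ⌊√79⌋ = 8; iterate m_{k+1} = d_k·a_k − m_k, d_{k+1} = (79 − m_{k+1}²)/d_k, a_{k+1} = ⌊(a₀ + m_{k+1})/d_{k+1}⌋ (starting m₀ = 0, d₀ = 1), with convergents p_k = a_k·p_{k-1} + p_{k-2}, q_k = a_k·q_{k-1} + q_{k-2} (p₋₁ = 1, q₋₁ = 0):
  k = 0: a₀ = 8; p₀/q₀ = 8/1; p₀² − 79·q₀² = 64 − 79 = -15.
  k = 1: m = 8, d = 15, a = ⌊(8 + 8)/15⌋ = 1; p/q = (1·8 + 1)/(1·1 + 0) = 9/1; p² − 79·q² = 81 − 79 = 2.
  k = 2: m = 7, d = 2, a = ⌊(8 + 7)/2⌋ = 7; p/q = (7·9 + 8)/(7·1 + 1) = 71/8; p² − 79·q² = 5041 − 5056 = -15.
  k = 3: m = 7, d = 15, a = ⌊(8 + 7)/15⌋ = 1; p/q = (1·71 + 9)/(1·8 + 1) = 80/9; p² − 79·q² = 6400 − 6399 = 1.
  The first convergent with p² − 79·q² = 1 gives the fundamental solution (x₁, y₁) = (80, 9).
Step 2: Apply the recurrence (x_{n+1}, y_{n+1}) = (x₁x_n + 79y₁y_n, x₁y_n + y₁x_n) repeatedly.
  From (x_1, y_1) = (80, 9): x_2 = 80·80 + 79·9·9 = 12799; y_2 = 80·9 + 9·80 = 1440.
Step 3: Verify x_2² - 79·y_2² = 163814401 - 163814400 = 1 (should be 1). ✓

(x_1, y_1) = (80, 9); (x_2, y_2) = (12799, 1440).


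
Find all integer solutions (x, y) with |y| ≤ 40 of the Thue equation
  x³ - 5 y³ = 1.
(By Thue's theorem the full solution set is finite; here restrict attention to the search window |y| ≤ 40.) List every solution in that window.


The equation is x³ - 5y³ = 1. For fixed y, x³ = 5·y³ + 1, so a solution requires the RHS to be a perfect cube.
Strategy: iterate y from -40 to 40, compute RHS = 5·y³ + 1, and check whether it is a (positive or negative) perfect cube.
Check small values of y:
  y = 0: RHS = 1 = (1)³ ⇒ x = 1 works.
  y = 1: RHS = 6 is not a perfect cube.
  y = -1: RHS = -4 is not a perfect cube.
  y = 2: RHS = 41 is not a perfect cube.
  y = -2: RHS = -39 is not a perfect cube.
  y = 3: RHS = 136 is not a perfect cube.
  y = -3: RHS = -134 is not a perfect cube.
Continuing the search up to |y| = 40 finds no further solutions beyond those listed.
Collected solutions: (1, 0).

Solutions (with |y| ≤ 40): (1, 0).
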